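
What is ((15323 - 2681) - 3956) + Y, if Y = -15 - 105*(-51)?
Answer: 14026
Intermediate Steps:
Y = 5340 (Y = -15 + 5355 = 5340)
((15323 - 2681) - 3956) + Y = ((15323 - 2681) - 3956) + 5340 = (12642 - 3956) + 5340 = 8686 + 5340 = 14026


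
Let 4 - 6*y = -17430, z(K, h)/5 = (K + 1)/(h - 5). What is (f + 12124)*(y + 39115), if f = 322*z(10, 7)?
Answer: 881551566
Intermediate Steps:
z(K, h) = 5*(1 + K)/(-5 + h) (z(K, h) = 5*((K + 1)/(h - 5)) = 5*((1 + K)/(-5 + h)) = 5*(1 + K)/(-5 + h))
y = 8717/3 (y = ⅔ - ⅙*(-17430) = ⅔ + 2905 = 8717/3 ≈ 2905.7)
f = 8855 (f = 322*(5*(1 + 10)/(-5 + 7)) = 322*(5*11/2) = 322*(5*(½)*11) = 322*(55/2) = 8855)
(f + 12124)*(y + 39115) = (8855 + 12124)*(8717/3 + 39115) = 20979*(126062/3) = 881551566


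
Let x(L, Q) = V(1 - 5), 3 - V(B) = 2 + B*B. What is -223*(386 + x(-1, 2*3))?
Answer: -82733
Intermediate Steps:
V(B) = 1 - B**2 (V(B) = 3 - (2 + B*B) = 3 - (2 + B**2) = 3 + (-2 - B**2) = 1 - B**2)
x(L, Q) = -15 (x(L, Q) = 1 - (1 - 5)**2 = 1 - 1*(-4)**2 = 1 - 1*16 = 1 - 16 = -15)
-223*(386 + x(-1, 2*3)) = -223*(386 - 15) = -223*371 = -82733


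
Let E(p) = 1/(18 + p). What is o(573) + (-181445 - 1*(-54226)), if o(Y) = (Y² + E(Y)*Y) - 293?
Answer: 39561140/197 ≈ 2.0082e+5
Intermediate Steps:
o(Y) = -293 + Y² + Y/(18 + Y) (o(Y) = (Y² + Y/(18 + Y)) - 293 = -293 + Y² + Y/(18 + Y))
o(573) + (-181445 - 1*(-54226)) = (573 + (-293 + 573²)*(18 + 573))/(18 + 573) + (-181445 - 1*(-54226)) = (573 + (-293 + 328329)*591)/591 + (-181445 + 54226) = (573 + 328036*591)/591 - 127219 = (573 + 193869276)/591 - 127219 = (1/591)*193869849 - 127219 = 64623283/197 - 127219 = 39561140/197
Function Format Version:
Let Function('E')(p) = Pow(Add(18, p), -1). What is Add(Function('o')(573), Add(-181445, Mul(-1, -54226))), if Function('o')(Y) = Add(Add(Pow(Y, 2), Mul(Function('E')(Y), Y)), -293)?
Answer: Rational(39561140, 197) ≈ 2.0082e+5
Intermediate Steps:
Function('o')(Y) = Add(-293, Pow(Y, 2), Mul(Y, Pow(Add(18, Y), -1))) (Function('o')(Y) = Add(Add(Pow(Y, 2), Mul(Pow(Add(18, Y), -1), Y)), -293) = Add(Add(Pow(Y, 2), Mul(Y, Pow(Add(18, Y), -1))), -293) = Add(-293, Pow(Y, 2), Mul(Y, Pow(Add(18, Y), -1))))
Add(Function('o')(573), Add(-181445, Mul(-1, -54226))) = Add(Mul(Pow(Add(18, 573), -1), Add(573, Mul(Add(-293, Pow(573, 2)), Add(18, 573)))), Add(-181445, Mul(-1, -54226))) = Add(Mul(Pow(591, -1), Add(573, Mul(Add(-293, 328329), 591))), Add(-181445, 54226)) = Add(Mul(Rational(1, 591), Add(573, Mul(328036, 591))), -127219) = Add(Mul(Rational(1, 591), Add(573, 193869276)), -127219) = Add(Mul(Rational(1, 591), 193869849), -127219) = Add(Rational(64623283, 197), -127219) = Rational(39561140, 197)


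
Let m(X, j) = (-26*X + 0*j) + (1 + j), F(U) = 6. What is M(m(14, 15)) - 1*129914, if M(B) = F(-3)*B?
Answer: -132002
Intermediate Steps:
m(X, j) = 1 + j - 26*X (m(X, j) = (-26*X + 0) + (1 + j) = -26*X + (1 + j) = 1 + j - 26*X)
M(B) = 6*B
M(m(14, 15)) - 1*129914 = 6*(1 + 15 - 26*14) - 1*129914 = 6*(1 + 15 - 364) - 129914 = 6*(-348) - 129914 = -2088 - 129914 = -132002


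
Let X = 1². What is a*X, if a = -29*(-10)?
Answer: 290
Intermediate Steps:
X = 1
a = 290
a*X = 290*1 = 290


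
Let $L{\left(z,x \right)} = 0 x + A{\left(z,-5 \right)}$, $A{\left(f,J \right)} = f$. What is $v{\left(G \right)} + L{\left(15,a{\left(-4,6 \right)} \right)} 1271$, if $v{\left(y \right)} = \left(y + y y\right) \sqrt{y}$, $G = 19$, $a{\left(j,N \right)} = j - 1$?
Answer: $19065 + 380 \sqrt{19} \approx 20721.0$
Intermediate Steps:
$a{\left(j,N \right)} = -1 + j$ ($a{\left(j,N \right)} = j - 1 = -1 + j$)
$L{\left(z,x \right)} = z$ ($L{\left(z,x \right)} = 0 x + z = 0 + z = z$)
$v{\left(y \right)} = \sqrt{y} \left(y + y^{2}\right)$ ($v{\left(y \right)} = \left(y + y^{2}\right) \sqrt{y} = \sqrt{y} \left(y + y^{2}\right)$)
$v{\left(G \right)} + L{\left(15,a{\left(-4,6 \right)} \right)} 1271 = 19^{\frac{3}{2}} \left(1 + 19\right) + 15 \cdot 1271 = 19 \sqrt{19} \cdot 20 + 19065 = 380 \sqrt{19} + 19065 = 19065 + 380 \sqrt{19}$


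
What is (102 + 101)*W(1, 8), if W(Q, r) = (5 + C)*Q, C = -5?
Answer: 0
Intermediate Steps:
W(Q, r) = 0 (W(Q, r) = (5 - 5)*Q = 0*Q = 0)
(102 + 101)*W(1, 8) = (102 + 101)*0 = 203*0 = 0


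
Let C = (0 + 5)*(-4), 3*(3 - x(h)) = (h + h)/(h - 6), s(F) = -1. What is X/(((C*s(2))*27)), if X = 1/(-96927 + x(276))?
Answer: -1/52339328 ≈ -1.9106e-8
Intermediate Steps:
x(h) = 3 - 2*h/(3*(-6 + h)) (x(h) = 3 - (h + h)/(3*(h - 6)) = 3 - 2*h/(3*(-6 + h)))
C = -20 (C = 5*(-4) = -20)
X = -135/13084832 (X = 1/(-96927 + (-54 + 7*276)/(3*(-6 + 276))) = 1/(-96927 + (⅓)*(-54 + 1932)/270) = 1/(-96927 + (⅓)*(1/270)*1878) = 1/(-96927 + 313/135) = 1/(-13084832/135) = -135/13084832 ≈ -1.0317e-5)
X/(((C*s(2))*27)) = -135/(13084832*(-20*(-1)*27)) = -135/(13084832*(20*27)) = -135/13084832/540 = -135/13084832*1/540 = -1/52339328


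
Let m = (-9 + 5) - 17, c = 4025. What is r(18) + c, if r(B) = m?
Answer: 4004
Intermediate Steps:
m = -21 (m = -4 - 17 = -21)
r(B) = -21
r(18) + c = -21 + 4025 = 4004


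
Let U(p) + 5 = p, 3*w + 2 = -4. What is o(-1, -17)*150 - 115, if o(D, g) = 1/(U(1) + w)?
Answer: -140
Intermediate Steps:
w = -2 (w = -2/3 + (1/3)*(-4) = -2/3 - 4/3 = -2)
U(p) = -5 + p
o(D, g) = -1/6 (o(D, g) = 1/((-5 + 1) - 2) = 1/(-4 - 2) = 1/(-6) = -1/6)
o(-1, -17)*150 - 115 = -1/6*150 - 115 = -25 - 115 = -140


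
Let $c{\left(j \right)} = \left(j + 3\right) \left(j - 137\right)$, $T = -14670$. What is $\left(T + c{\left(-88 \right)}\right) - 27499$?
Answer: $-23044$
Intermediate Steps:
$c{\left(j \right)} = \left(-137 + j\right) \left(3 + j\right)$ ($c{\left(j \right)} = \left(3 + j\right) \left(-137 + j\right) = \left(-137 + j\right) \left(3 + j\right)$)
$\left(T + c{\left(-88 \right)}\right) - 27499 = \left(-14670 - \left(-11381 - 7744\right)\right) - 27499 = \left(-14670 + \left(-411 + 7744 + 11792\right)\right) - 27499 = \left(-14670 + 19125\right) - 27499 = 4455 - 27499 = -23044$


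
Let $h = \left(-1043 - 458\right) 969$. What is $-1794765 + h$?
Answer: $-3249234$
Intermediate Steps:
$h = -1454469$ ($h = \left(-1501\right) 969 = -1454469$)
$-1794765 + h = -1794765 - 1454469 = -3249234$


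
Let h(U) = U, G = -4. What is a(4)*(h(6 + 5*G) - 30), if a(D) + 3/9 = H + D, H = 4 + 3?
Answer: -1408/3 ≈ -469.33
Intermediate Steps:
H = 7
a(D) = 20/3 + D (a(D) = -⅓ + (7 + D) = 20/3 + D)
a(4)*(h(6 + 5*G) - 30) = (20/3 + 4)*((6 + 5*(-4)) - 30) = 32*((6 - 20) - 30)/3 = 32*(-14 - 30)/3 = (32/3)*(-44) = -1408/3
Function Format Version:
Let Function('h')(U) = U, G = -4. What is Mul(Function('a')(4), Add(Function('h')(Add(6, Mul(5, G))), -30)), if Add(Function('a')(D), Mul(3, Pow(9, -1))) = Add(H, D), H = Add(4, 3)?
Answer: Rational(-1408, 3) ≈ -469.33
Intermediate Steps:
H = 7
Function('a')(D) = Add(Rational(20, 3), D) (Function('a')(D) = Add(Rational(-1, 3), Add(7, D)) = Add(Rational(20, 3), D))
Mul(Function('a')(4), Add(Function('h')(Add(6, Mul(5, G))), -30)) = Mul(Add(Rational(20, 3), 4), Add(Add(6, Mul(5, -4)), -30)) = Mul(Rational(32, 3), Add(Add(6, -20), -30)) = Mul(Rational(32, 3), Add(-14, -30)) = Mul(Rational(32, 3), -44) = Rational(-1408, 3)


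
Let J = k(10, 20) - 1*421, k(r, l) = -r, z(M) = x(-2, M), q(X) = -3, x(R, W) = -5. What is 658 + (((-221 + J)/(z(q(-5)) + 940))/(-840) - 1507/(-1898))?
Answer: 61378645556/93168075 ≈ 658.79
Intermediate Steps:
z(M) = -5
J = -431 (J = -1*10 - 1*421 = -10 - 421 = -431)
658 + (((-221 + J)/(z(q(-5)) + 940))/(-840) - 1507/(-1898)) = 658 + (((-221 - 431)/(-5 + 940))/(-840) - 1507/(-1898)) = 658 + (-652/935*(-1/840) - 1507*(-1/1898)) = 658 + (-652*1/935*(-1/840) + 1507/1898) = 658 + (-652/935*(-1/840) + 1507/1898) = 658 + (163/196350 + 1507/1898) = 658 + 74052206/93168075 = 61378645556/93168075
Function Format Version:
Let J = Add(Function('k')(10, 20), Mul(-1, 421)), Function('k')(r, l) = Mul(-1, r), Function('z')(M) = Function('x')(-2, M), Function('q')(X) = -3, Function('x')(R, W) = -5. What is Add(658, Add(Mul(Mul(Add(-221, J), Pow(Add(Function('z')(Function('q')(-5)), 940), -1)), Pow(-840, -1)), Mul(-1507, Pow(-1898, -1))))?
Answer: Rational(61378645556, 93168075) ≈ 658.79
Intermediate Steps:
Function('z')(M) = -5
J = -431 (J = Add(Mul(-1, 10), Mul(-1, 421)) = Add(-10, -421) = -431)
Add(658, Add(Mul(Mul(Add(-221, J), Pow(Add(Function('z')(Function('q')(-5)), 940), -1)), Pow(-840, -1)), Mul(-1507, Pow(-1898, -1)))) = Add(658, Add(Mul(Mul(Add(-221, -431), Pow(Add(-5, 940), -1)), Pow(-840, -1)), Mul(-1507, Pow(-1898, -1)))) = Add(658, Add(Mul(Mul(-652, Pow(935, -1)), Rational(-1, 840)), Mul(-1507, Rational(-1, 1898)))) = Add(658, Add(Mul(Mul(-652, Rational(1, 935)), Rational(-1, 840)), Rational(1507, 1898))) = Add(658, Add(Mul(Rational(-652, 935), Rational(-1, 840)), Rational(1507, 1898))) = Add(658, Add(Rational(163, 196350), Rational(1507, 1898))) = Add(658, Rational(74052206, 93168075)) = Rational(61378645556, 93168075)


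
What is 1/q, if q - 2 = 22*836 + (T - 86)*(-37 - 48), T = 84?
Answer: 1/18564 ≈ 5.3868e-5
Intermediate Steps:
q = 18564 (q = 2 + (22*836 + (84 - 86)*(-37 - 48)) = 2 + (18392 - 2*(-85)) = 2 + (18392 + 170) = 2 + 18562 = 18564)
1/q = 1/18564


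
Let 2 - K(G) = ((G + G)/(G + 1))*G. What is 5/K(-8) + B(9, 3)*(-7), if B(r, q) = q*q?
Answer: -8911/142 ≈ -62.754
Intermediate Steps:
B(r, q) = q²
K(G) = 2 - 2*G²/(1 + G) (K(G) = 2 - (G + G)/(G + 1)*G = 2 - (2*G)/(1 + G)*G = 2 - 2*G/(1 + G)*G = 2 - 2*G²/(1 + G))
5/K(-8) + B(9, 3)*(-7) = 5/((2*(1 - 8 - 1*(-8)²)/(1 - 8))) + 3²*(-7) = 5/((2*(1 - 8 - 1*64)/(-7))) + 9*(-7) = 5/((2*(-⅐)*(1 - 8 - 64))) - 63 = 5/((2*(-⅐)*(-71))) - 63 = 5/(142/7) - 63 = 5*(7/142) - 63 = 35/142 - 63 = -8911/142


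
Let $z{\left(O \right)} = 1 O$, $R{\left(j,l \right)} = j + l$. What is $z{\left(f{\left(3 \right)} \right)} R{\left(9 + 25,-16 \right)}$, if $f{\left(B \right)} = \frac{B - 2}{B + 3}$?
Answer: $3$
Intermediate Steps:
$f{\left(B \right)} = \frac{-2 + B}{3 + B}$
$z{\left(O \right)} = O$
$z{\left(f{\left(3 \right)} \right)} R{\left(9 + 25,-16 \right)} = \frac{-2 + 3}{3 + 3} \left(\left(9 + 25\right) - 16\right) = \frac{1}{6} \cdot 1 \left(34 - 16\right) = \frac{1}{6} \cdot 1 \cdot 18 = \frac{1}{6} \cdot 18 = 3$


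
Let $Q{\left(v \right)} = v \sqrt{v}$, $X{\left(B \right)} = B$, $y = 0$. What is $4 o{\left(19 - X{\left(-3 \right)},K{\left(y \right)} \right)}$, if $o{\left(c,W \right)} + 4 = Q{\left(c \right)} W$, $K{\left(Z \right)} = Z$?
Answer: $-16$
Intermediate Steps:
$Q{\left(v \right)} = v^{\frac{3}{2}}$
$o{\left(c,W \right)} = -4 + W c^{\frac{3}{2}}$ ($o{\left(c,W \right)} = -4 + c^{\frac{3}{2}} W = -4 + W c^{\frac{3}{2}}$)
$4 o{\left(19 - X{\left(-3 \right)},K{\left(y \right)} \right)} = 4 \left(-4 + 0 \left(19 - -3\right)^{\frac{3}{2}}\right) = 4 \left(-4 + 0 \left(19 + 3\right)^{\frac{3}{2}}\right) = 4 \left(-4 + 0 \cdot 22^{\frac{3}{2}}\right) = 4 \left(-4 + 0 \cdot 22 \sqrt{22}\right) = 4 \left(-4 + 0\right) = 4 \left(-4\right) = -16$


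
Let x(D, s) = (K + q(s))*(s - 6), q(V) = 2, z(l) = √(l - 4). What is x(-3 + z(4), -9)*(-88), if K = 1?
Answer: 3960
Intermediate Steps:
z(l) = √(-4 + l)
x(D, s) = -18 + 3*s (x(D, s) = (1 + 2)*(s - 6) = 3*(-6 + s) = -18 + 3*s)
x(-3 + z(4), -9)*(-88) = (-18 + 3*(-9))*(-88) = (-18 - 27)*(-88) = -45*(-88) = 3960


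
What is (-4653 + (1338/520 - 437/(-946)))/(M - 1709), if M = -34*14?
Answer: 571852693/268711300 ≈ 2.1281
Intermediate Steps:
M = -476
(-4653 + (1338/520 - 437/(-946)))/(M - 1709) = (-4653 + (1338/520 - 437/(-946)))/(-476 - 1709) = (-4653 + (1338*(1/520) - 437*(-1/946)))/(-2185) = (-4653 + (669/260 + 437/946))*(-1/2185) = (-4653 + 373247/122980)*(-1/2185) = -571852693/122980*(-1/2185) = 571852693/268711300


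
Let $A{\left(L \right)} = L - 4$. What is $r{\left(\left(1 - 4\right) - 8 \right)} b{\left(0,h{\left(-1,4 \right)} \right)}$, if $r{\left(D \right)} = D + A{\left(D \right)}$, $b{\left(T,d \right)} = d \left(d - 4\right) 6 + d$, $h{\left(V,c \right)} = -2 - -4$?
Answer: $572$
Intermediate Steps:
$A{\left(L \right)} = -4 + L$
$h{\left(V,c \right)} = 2$ ($h{\left(V,c \right)} = -2 + 4 = 2$)
$b{\left(T,d \right)} = d + d \left(-24 + 6 d\right)$ ($b{\left(T,d \right)} = d \left(-4 + d\right) 6 + d = d \left(-24 + 6 d\right) + d = d + d \left(-24 + 6 d\right)$)
$r{\left(D \right)} = -4 + 2 D$ ($r{\left(D \right)} = D + \left(-4 + D\right) = -4 + 2 D$)
$r{\left(\left(1 - 4\right) - 8 \right)} b{\left(0,h{\left(-1,4 \right)} \right)} = \left(-4 + 2 \left(\left(1 - 4\right) - 8\right)\right) 2 \left(-23 + 6 \cdot 2\right) = \left(-4 + 2 \left(-3 - 8\right)\right) 2 \left(-23 + 12\right) = \left(-4 + 2 \left(-11\right)\right) 2 \left(-11\right) = \left(-4 - 22\right) \left(-22\right) = \left(-26\right) \left(-22\right) = 572$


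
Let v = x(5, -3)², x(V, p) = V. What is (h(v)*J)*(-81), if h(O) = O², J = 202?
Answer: -10226250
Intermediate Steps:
v = 25 (v = 5² = 25)
(h(v)*J)*(-81) = (25²*202)*(-81) = (625*202)*(-81) = 126250*(-81) = -10226250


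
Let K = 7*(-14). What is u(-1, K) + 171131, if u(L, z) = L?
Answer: 171130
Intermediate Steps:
K = -98
u(-1, K) + 171131 = -1 + 171131 = 171130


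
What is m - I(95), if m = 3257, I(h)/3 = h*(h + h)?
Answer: -50893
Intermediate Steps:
I(h) = 6*h**2 (I(h) = 3*(h*(h + h)) = 3*(h*(2*h)) = 3*(2*h**2) = 6*h**2)
m - I(95) = 3257 - 6*95**2 = 3257 - 6*9025 = 3257 - 1*54150 = 3257 - 54150 = -50893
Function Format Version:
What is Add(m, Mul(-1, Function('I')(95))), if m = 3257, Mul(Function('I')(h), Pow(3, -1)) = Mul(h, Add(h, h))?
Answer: -50893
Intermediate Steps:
Function('I')(h) = Mul(6, Pow(h, 2)) (Function('I')(h) = Mul(3, Mul(h, Add(h, h))) = Mul(3, Mul(h, Mul(2, h))) = Mul(3, Mul(2, Pow(h, 2))) = Mul(6, Pow(h, 2)))
Add(m, Mul(-1, Function('I')(95))) = Add(3257, Mul(-1, Mul(6, Pow(95, 2)))) = Add(3257, Mul(-1, Mul(6, 9025))) = Add(3257, Mul(-1, 54150)) = Add(3257, -54150) = -50893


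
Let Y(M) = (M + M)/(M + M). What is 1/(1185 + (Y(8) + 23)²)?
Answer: 1/1761 ≈ 0.00056786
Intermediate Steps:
Y(M) = 1 (Y(M) = (2*M)/((2*M)) = (2*M)*(1/(2*M)) = 1)
1/(1185 + (Y(8) + 23)²) = 1/(1185 + (1 + 23)²) = 1/(1185 + 24²) = 1/(1185 + 576) = 1/1761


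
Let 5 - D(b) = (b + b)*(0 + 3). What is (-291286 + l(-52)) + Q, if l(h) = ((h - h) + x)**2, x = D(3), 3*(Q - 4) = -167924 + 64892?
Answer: -325457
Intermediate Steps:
D(b) = 5 - 6*b (D(b) = 5 - (b + b)*(0 + 3) = 5 - 2*b*3 = 5 - 6*b)
Q = -34340 (Q = 4 + (-167924 + 64892)/3 = 4 + (1/3)*(-103032) = 4 - 34344 = -34340)
x = -13 (x = 5 - 6*3 = 5 - 18 = -13)
l(h) = 169 (l(h) = ((h - h) - 13)**2 = (0 - 13)**2 = (-13)**2 = 169)
(-291286 + l(-52)) + Q = (-291286 + 169) - 34340 = -291117 - 34340 = -325457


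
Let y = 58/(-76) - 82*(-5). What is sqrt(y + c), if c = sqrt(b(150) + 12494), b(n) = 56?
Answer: sqrt(590938 + 7220*sqrt(502))/38 ≈ 22.831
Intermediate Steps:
y = 15551/38 (y = 58*(-1/76) + 410 = -29/38 + 410 = 15551/38 ≈ 409.24)
c = 5*sqrt(502) (c = sqrt(56 + 12494) = sqrt(12550) = 5*sqrt(502) ≈ 112.03)
sqrt(y + c) = sqrt(15551/38 + 5*sqrt(502))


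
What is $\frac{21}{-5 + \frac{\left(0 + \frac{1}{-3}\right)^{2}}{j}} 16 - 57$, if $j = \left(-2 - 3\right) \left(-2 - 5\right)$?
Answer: $- \frac{97779}{787} \approx -124.24$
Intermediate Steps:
$j = 35$ ($j = \left(-5\right) \left(-7\right) = 35$)
$\frac{21}{-5 + \frac{\left(0 + \frac{1}{-3}\right)^{2}}{j}} 16 - 57 = \frac{21}{-5 + \frac{\left(0 + \frac{1}{-3}\right)^{2}}{35}} \cdot 16 - 57 = \frac{21}{-5 + \frac{\left(0 - \frac{1}{3}\right)^{2}}{35}} \cdot 16 - 57 = \frac{21}{-5 + \frac{\left(- \frac{1}{3}\right)^{2}}{35}} \cdot 16 - 57 = \frac{21}{-5 + \frac{1}{35} \cdot \frac{1}{9}} \cdot 16 - 57 = \frac{21}{-5 + \frac{1}{315}} \cdot 16 - 57 = \frac{21}{- \frac{1574}{315}} \cdot 16 - 57 = 21 \left(- \frac{315}{1574}\right) 16 - 57 = \left(- \frac{6615}{1574}\right) 16 - 57 = - \frac{52920}{787} - 57 = - \frac{97779}{787}$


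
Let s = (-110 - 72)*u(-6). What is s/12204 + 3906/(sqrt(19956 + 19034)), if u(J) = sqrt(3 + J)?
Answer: 279*sqrt(38990)/2785 - 91*I*sqrt(3)/6102 ≈ 19.781 - 0.02583*I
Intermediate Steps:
s = -182*I*sqrt(3) (s = (-110 - 72)*sqrt(3 - 6) = -182*I*sqrt(3) ≈ -315.23*I)
s/12204 + 3906/(sqrt(19956 + 19034)) = -182*I*sqrt(3)/12204 + 3906/(sqrt(19956 + 19034)) = -182*I*sqrt(3)*(1/12204) + 3906/(sqrt(38990)) = -91*I*sqrt(3)/6102 + 3906*(sqrt(38990)/38990) = -91*I*sqrt(3)/6102 + 279*sqrt(38990)/2785 = 279*sqrt(38990)/2785 - 91*I*sqrt(3)/6102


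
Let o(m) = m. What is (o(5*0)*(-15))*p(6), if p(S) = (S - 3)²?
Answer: 0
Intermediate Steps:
p(S) = (-3 + S)²
(o(5*0)*(-15))*p(6) = ((5*0)*(-15))*(-3 + 6)² = (0*(-15))*3² = 0*9 = 0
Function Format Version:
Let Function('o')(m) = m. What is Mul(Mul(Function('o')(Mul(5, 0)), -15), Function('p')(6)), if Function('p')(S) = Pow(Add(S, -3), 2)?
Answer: 0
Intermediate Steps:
Function('p')(S) = Pow(Add(-3, S), 2)
Mul(Mul(Function('o')(Mul(5, 0)), -15), Function('p')(6)) = Mul(Mul(Mul(5, 0), -15), Pow(Add(-3, 6), 2)) = Mul(Mul(0, -15), Pow(3, 2)) = Mul(0, 9) = 0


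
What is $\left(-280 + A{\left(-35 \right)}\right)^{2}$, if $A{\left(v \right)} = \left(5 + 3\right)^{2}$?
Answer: $46656$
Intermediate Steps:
$A{\left(v \right)} = 64$ ($A{\left(v \right)} = 8^{2} = 64$)
$\left(-280 + A{\left(-35 \right)}\right)^{2} = \left(-280 + 64\right)^{2} = \left(-216\right)^{2} = 46656$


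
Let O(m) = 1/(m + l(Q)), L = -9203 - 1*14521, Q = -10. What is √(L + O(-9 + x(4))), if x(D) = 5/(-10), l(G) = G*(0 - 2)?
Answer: I*√10462242/21 ≈ 154.03*I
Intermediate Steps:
l(G) = -2*G (l(G) = G*(-2) = -2*G)
x(D) = -½ (x(D) = 5*(-⅒) = -½)
L = -23724 (L = -9203 - 14521 = -23724)
O(m) = 1/(20 + m) (O(m) = 1/(m - 2*(-10)) = 1/(m + 20) = 1/(20 + m))
√(L + O(-9 + x(4))) = √(-23724 + 1/(20 + (-9 - ½))) = √(-23724 + 1/(20 - 19/2)) = √(-23724 + 1/(21/2)) = √(-23724 + 2/21) = √(-498202/21) = I*√10462242/21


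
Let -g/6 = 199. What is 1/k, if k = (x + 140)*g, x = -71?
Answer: -1/82386 ≈ -1.2138e-5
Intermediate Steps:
g = -1194 (g = -6*199 = -1194)
k = -82386 (k = (-71 + 140)*(-1194) = 69*(-1194) = -82386)
1/k = 1/(-82386) = -1/82386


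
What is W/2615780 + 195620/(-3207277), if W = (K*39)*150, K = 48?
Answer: 19445224900/419476551553 ≈ 0.046356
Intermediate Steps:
W = 280800 (W = (48*39)*150 = 1872*150 = 280800)
W/2615780 + 195620/(-3207277) = 280800/2615780 + 195620/(-3207277) = 280800*(1/2615780) + 195620*(-1/3207277) = 14040/130789 - 195620/3207277 = 19445224900/419476551553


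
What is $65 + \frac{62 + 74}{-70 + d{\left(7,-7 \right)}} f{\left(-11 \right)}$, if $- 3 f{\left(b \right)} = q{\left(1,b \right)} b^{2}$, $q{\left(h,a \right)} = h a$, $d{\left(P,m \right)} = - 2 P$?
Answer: $- \frac{41159}{63} \approx -653.32$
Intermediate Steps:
$q{\left(h,a \right)} = a h$
$f{\left(b \right)} = - \frac{b^{3}}{3}$ ($f{\left(b \right)} = - \frac{b 1 b^{2}}{3} = - \frac{b b^{2}}{3} = - \frac{b^{3}}{3}$)
$65 + \frac{62 + 74}{-70 + d{\left(7,-7 \right)}} f{\left(-11 \right)} = 65 + \frac{62 + 74}{-70 - 14} \left(- \frac{\left(-11\right)^{3}}{3}\right) = 65 + \frac{136}{-70 - 14} \left(\left(- \frac{1}{3}\right) \left(-1331\right)\right) = 65 + \frac{136}{-84} \cdot \frac{1331}{3} = 65 + 136 \left(- \frac{1}{84}\right) \frac{1331}{3} = 65 - \frac{45254}{63} = - \frac{41159}{63}$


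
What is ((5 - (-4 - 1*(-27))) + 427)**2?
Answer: 167281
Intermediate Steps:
((5 - (-4 - 1*(-27))) + 427)**2 = ((5 - (-4 + 27)) + 427)**2 = ((5 - 1*23) + 427)**2 = ((5 - 23) + 427)**2 = (-18 + 427)**2 = 409**2 = 167281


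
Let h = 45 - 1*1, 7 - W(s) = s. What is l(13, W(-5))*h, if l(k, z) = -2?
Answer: -88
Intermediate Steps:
W(s) = 7 - s
h = 44 (h = 45 - 1 = 44)
l(13, W(-5))*h = -2*44 = -88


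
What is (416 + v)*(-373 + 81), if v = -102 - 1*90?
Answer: -65408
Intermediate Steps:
v = -192 (v = -102 - 90 = -192)
(416 + v)*(-373 + 81) = (416 - 192)*(-373 + 81) = 224*(-292) = -65408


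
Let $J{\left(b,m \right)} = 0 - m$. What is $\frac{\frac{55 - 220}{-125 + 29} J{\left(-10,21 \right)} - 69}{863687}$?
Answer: $- \frac{3363}{27637984} \approx -0.00012168$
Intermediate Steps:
$J{\left(b,m \right)} = - m$
$\frac{\frac{55 - 220}{-125 + 29} J{\left(-10,21 \right)} - 69}{863687} = \frac{\frac{55 - 220}{-125 + 29} \left(\left(-1\right) 21\right) - 69}{863687} = \left(- \frac{165}{-96} \left(-21\right) - 69\right) \frac{1}{863687} = \left(\left(-165\right) \left(- \frac{1}{96}\right) \left(-21\right) - 69\right) \frac{1}{863687} = \left(\frac{55}{32} \left(-21\right) - 69\right) \frac{1}{863687} = \left(- \frac{1155}{32} - 69\right) \frac{1}{863687} = \left(- \frac{3363}{32}\right) \frac{1}{863687} = - \frac{3363}{27637984}$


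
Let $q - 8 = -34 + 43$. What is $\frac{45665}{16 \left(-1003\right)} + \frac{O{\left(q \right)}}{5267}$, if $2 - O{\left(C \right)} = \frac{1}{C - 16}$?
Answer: $- \frac{240501507}{84524816} \approx -2.8453$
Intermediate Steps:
$q = 17$ ($q = 8 + \left(-34 + 43\right) = 8 + 9 = 17$)
$O{\left(C \right)} = 2 - \frac{1}{-16 + C}$ ($O{\left(C \right)} = 2 - \frac{1}{C - 16} = 2 - \frac{1}{-16 + C}$)
$\frac{45665}{16 \left(-1003\right)} + \frac{O{\left(q \right)}}{5267} = \frac{45665}{16 \left(-1003\right)} + \frac{\frac{1}{-16 + 17} \left(-33 + 2 \cdot 17\right)}{5267} = \frac{45665}{-16048} + \frac{-33 + 34}{1} \cdot \frac{1}{5267} = 45665 \left(- \frac{1}{16048}\right) + 1 \cdot 1 \cdot \frac{1}{5267} = - \frac{45665}{16048} + 1 \cdot \frac{1}{5267} = - \frac{45665}{16048} + \frac{1}{5267} = - \frac{240501507}{84524816}$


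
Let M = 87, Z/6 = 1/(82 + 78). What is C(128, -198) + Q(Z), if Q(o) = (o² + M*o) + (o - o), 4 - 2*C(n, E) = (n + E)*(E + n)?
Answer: -15646311/6400 ≈ -2444.7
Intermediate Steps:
Z = 3/80 (Z = 6/(82 + 78) = 6/160 = 6*(1/160) = 3/80 ≈ 0.037500)
C(n, E) = 2 - (E + n)²/2 (C(n, E) = 2 - (n + E)*(E + n)/2 = 2 - (E + n)*(E + n)/2 = 2 - (E + n)²/2)
Q(o) = o² + 87*o (Q(o) = (o² + 87*o) + (o - o) = (o² + 87*o) + 0 = o² + 87*o)
C(128, -198) + Q(Z) = (2 - (-198 + 128)²/2) + 3*(87 + 3/80)/80 = (2 - ½*(-70)²) + (3/80)*(6963/80) = (2 - ½*4900) + 20889/6400 = (2 - 2450) + 20889/6400 = -2448 + 20889/6400 = -15646311/6400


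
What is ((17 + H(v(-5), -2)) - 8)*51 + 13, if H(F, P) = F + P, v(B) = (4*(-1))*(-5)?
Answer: 1390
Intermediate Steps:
v(B) = 20 (v(B) = -4*(-5) = 20)
((17 + H(v(-5), -2)) - 8)*51 + 13 = ((17 + (20 - 2)) - 8)*51 + 13 = ((17 + 18) - 8)*51 + 13 = (35 - 8)*51 + 13 = 27*51 + 13 = 1377 + 13 = 1390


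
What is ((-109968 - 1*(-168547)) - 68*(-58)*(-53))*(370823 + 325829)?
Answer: -104813383356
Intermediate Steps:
((-109968 - 1*(-168547)) - 68*(-58)*(-53))*(370823 + 325829) = ((-109968 + 168547) + 3944*(-53))*696652 = (58579 - 209032)*696652 = -150453*696652 = -104813383356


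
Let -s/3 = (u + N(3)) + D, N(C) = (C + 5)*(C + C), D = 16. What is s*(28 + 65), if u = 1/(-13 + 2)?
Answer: -196137/11 ≈ -17831.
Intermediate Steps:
N(C) = 2*C*(5 + C) (N(C) = (5 + C)*(2*C) = 2*C*(5 + C))
u = -1/11 (u = 1/(-11) = -1/11 ≈ -0.090909)
s = -2109/11 (s = -3*((-1/11 + 2*3*(5 + 3)) + 16) = -3*((-1/11 + 2*3*8) + 16) = -3*((-1/11 + 48) + 16) = -3*(527/11 + 16) = -3*703/11 = -2109/11 ≈ -191.73)
s*(28 + 65) = -2109*(28 + 65)/11 = -2109/11*93 = -196137/11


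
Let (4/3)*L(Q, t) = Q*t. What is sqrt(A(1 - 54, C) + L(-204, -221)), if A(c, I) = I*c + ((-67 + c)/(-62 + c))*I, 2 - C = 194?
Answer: sqrt(23164197)/23 ≈ 209.26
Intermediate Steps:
C = -192 (C = 2 - 1*194 = 2 - 194 = -192)
L(Q, t) = 3*Q*t/4 (L(Q, t) = 3*(Q*t)/4 = 3*Q*t/4)
A(c, I) = I*c + I*(-67 + c)/(-62 + c) (A(c, I) = I*c + ((-67 + c)/(-62 + c))*I = I*c + I*(-67 + c)/(-62 + c))
sqrt(A(1 - 54, C) + L(-204, -221)) = sqrt(-192*(-67 + (1 - 54)**2 - 61*(1 - 54))/(-62 + (1 - 54)) + (3/4)*(-204)*(-221)) = sqrt(-192*(-67 + (-53)**2 - 61*(-53))/(-62 - 53) + 33813) = sqrt(-192*(-67 + 2809 + 3233)/(-115) + 33813) = sqrt(-192*(-1/115)*5975 + 33813) = sqrt(229440/23 + 33813) = sqrt(1007139/23) = sqrt(23164197)/23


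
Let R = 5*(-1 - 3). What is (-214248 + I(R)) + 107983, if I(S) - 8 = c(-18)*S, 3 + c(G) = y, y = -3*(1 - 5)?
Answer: -106437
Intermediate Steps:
R = -20 (R = 5*(-4) = -20)
y = 12 (y = -3*(-4) = 12)
c(G) = 9 (c(G) = -3 + 12 = 9)
I(S) = 8 + 9*S
(-214248 + I(R)) + 107983 = (-214248 + (8 + 9*(-20))) + 107983 = (-214248 + (8 - 180)) + 107983 = (-214248 - 172) + 107983 = -214420 + 107983 = -106437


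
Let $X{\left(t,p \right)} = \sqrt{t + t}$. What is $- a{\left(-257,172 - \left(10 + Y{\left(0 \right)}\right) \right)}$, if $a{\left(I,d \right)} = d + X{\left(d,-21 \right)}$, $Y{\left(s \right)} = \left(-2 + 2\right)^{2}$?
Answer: $-180$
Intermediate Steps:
$Y{\left(s \right)} = 0$ ($Y{\left(s \right)} = 0^{2} = 0$)
$X{\left(t,p \right)} = \sqrt{2} \sqrt{t}$ ($X{\left(t,p \right)} = \sqrt{2 t} = \sqrt{2} \sqrt{t}$)
$a{\left(I,d \right)} = d + \sqrt{2} \sqrt{d}$
$- a{\left(-257,172 - \left(10 + Y{\left(0 \right)}\right) \right)} = - (\left(172 - 10\right) + \sqrt{2} \sqrt{172 - 10}) = - (162 + \sqrt{2} \sqrt{162}) = - (162 + \sqrt{2} \cdot 9 \sqrt{2}) = - (162 + 18) = \left(-1\right) 180 = -180$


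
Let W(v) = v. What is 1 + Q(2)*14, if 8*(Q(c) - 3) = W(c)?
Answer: 93/2 ≈ 46.500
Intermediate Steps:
Q(c) = 3 + c/8
1 + Q(2)*14 = 1 + (3 + (1/8)*2)*14 = 1 + (3 + 1/4)*14 = 1 + (13/4)*14 = 1 + 91/2 = 93/2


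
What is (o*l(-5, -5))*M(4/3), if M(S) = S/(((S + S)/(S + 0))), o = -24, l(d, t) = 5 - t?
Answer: -160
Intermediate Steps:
M(S) = S/2 (M(S) = S/(((2*S)/S)) = S/2)
(o*l(-5, -5))*M(4/3) = (-24*(5 - 1*(-5)))*((4/3)/2) = (-24*(5 + 5))*((4*(⅓))/2) = (-24*10)*((½)*(4/3)) = -240*⅔ = -160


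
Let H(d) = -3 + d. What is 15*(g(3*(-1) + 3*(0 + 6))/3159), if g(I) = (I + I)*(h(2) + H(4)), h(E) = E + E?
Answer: 250/351 ≈ 0.71225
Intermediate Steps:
h(E) = 2*E
g(I) = 10*I (g(I) = (I + I)*(2*2 + (-3 + 4)) = (2*I)*(4 + 1) = (2*I)*5 = 10*I)
15*(g(3*(-1) + 3*(0 + 6))/3159) = 15*((10*(3*(-1) + 3*(0 + 6)))/3159) = 15*((10*(-3 + 3*6))*(1/3159)) = 15*((10*(-3 + 18))*(1/3159)) = 15*((10*15)*(1/3159)) = 15*(150*(1/3159)) = 15*(50/1053) = 250/351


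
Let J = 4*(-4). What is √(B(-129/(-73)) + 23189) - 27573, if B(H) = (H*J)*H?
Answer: -27573 + 5*√4932317/73 ≈ -27421.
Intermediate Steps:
J = -16
B(H) = -16*H² (B(H) = (H*(-16))*H = (-16*H)*H = -16*H²)
√(B(-129/(-73)) + 23189) - 27573 = √(-16*(-129/(-73))² + 23189) - 27573 = √(-16*(-129*(-1/73))² + 23189) - 27573 = √(-16*(129/73)² + 23189) - 27573 = √(-16*16641/5329 + 23189) - 27573 = √(-266256/5329 + 23189) - 27573 = √(123307925/5329) - 27573 = 5*√4932317/73 - 27573 = -27573 + 5*√4932317/73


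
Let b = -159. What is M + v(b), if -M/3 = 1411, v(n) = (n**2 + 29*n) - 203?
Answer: 16234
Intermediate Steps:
v(n) = -203 + n**2 + 29*n
M = -4233 (M = -3*1411 = -4233)
M + v(b) = -4233 + (-203 + (-159)**2 + 29*(-159)) = -4233 + (-203 + 25281 - 4611) = -4233 + 20467 = 16234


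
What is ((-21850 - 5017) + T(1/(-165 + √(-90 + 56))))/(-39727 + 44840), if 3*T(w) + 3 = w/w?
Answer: -80603/15339 ≈ -5.2548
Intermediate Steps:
T(w) = -⅔ (T(w) = -1 + (w/w)/3 = -1 + (⅓)*1 = -1 + ⅓ = -⅔)
((-21850 - 5017) + T(1/(-165 + √(-90 + 56))))/(-39727 + 44840) = ((-21850 - 5017) - ⅔)/(-39727 + 44840) = (-26867 - ⅔)/5113 = -80603/3*1/5113 = -80603/15339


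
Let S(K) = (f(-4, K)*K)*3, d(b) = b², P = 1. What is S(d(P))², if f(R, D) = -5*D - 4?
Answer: 729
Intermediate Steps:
f(R, D) = -4 - 5*D
S(K) = 3*K*(-4 - 5*K) (S(K) = ((-4 - 5*K)*K)*3 = (K*(-4 - 5*K))*3 = 3*K*(-4 - 5*K))
S(d(P))² = (-3*1²*(4 + 5*1²))² = (-3*1*(4 + 5*1))² = (-3*1*(4 + 5))² = (-3*1*9)² = (-27)² = 729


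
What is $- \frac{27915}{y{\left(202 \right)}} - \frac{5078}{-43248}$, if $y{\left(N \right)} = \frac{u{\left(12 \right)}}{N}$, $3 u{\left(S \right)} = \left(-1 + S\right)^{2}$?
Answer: $- \frac{365801872541}{2616504} \approx -1.3981 \cdot 10^{5}$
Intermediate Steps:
$u{\left(S \right)} = \frac{\left(-1 + S\right)^{2}}{3}$
$y{\left(N \right)} = \frac{121}{3 N}$ ($y{\left(N \right)} = \frac{\frac{1}{3} \left(-1 + 12\right)^{2}}{N} = \frac{\frac{1}{3} \cdot 11^{2}}{N} = \frac{\frac{1}{3} \cdot 121}{N} = \frac{121}{3 N}$)
$- \frac{27915}{y{\left(202 \right)}} - \frac{5078}{-43248} = - \frac{27915}{\frac{121}{3} \cdot \frac{1}{202}} - \frac{5078}{-43248} = - \frac{27915}{\frac{121}{3} \cdot \frac{1}{202}} - - \frac{2539}{21624} = - \frac{27915}{\frac{121}{606}} + \frac{2539}{21624} = \left(-27915\right) \frac{606}{121} + \frac{2539}{21624} = - \frac{16916490}{121} + \frac{2539}{21624} = - \frac{365801872541}{2616504}$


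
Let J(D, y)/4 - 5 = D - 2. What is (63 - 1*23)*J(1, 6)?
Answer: 640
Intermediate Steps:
J(D, y) = 12 + 4*D (J(D, y) = 20 + 4*(D - 2) = 20 + 4*(-2 + D) = 20 + (-8 + 4*D) = 12 + 4*D)
(63 - 1*23)*J(1, 6) = (63 - 1*23)*(12 + 4*1) = (63 - 23)*(12 + 4) = 40*16 = 640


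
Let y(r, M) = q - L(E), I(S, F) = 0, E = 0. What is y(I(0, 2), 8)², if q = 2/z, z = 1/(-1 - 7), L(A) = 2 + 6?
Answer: 576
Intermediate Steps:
L(A) = 8
z = -⅛ (z = 1/(-8) = -⅛ ≈ -0.12500)
q = -16 (q = 2/(-⅛) = 2*(-8) = -16)
y(r, M) = -24 (y(r, M) = -16 - 1*8 = -16 - 8 = -24)
y(I(0, 2), 8)² = (-24)² = 576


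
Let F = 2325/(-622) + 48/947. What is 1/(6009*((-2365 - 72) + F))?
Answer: -589034/8638825491993 ≈ -6.8184e-8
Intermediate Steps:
F = -2171919/589034 (F = 2325*(-1/622) + 48*(1/947) = -2325/622 + 48/947 = -2171919/589034 ≈ -3.6873)
1/(6009*((-2365 - 72) + F)) = 1/(6009*((-2365 - 72) - 2171919/589034)) = 1/(6009*(-2437 - 2171919/589034)) = 1/(6009*(-1437647777/589034)) = (1/6009)*(-589034/1437647777) = -589034/8638825491993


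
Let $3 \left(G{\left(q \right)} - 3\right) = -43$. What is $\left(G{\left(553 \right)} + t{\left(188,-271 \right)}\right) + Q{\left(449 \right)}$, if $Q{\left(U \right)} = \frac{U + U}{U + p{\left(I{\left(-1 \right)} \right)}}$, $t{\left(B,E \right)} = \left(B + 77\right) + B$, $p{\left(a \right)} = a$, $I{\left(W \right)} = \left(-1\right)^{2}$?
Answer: $\frac{99824}{225} \approx 443.66$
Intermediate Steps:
$G{\left(q \right)} = - \frac{34}{3}$ ($G{\left(q \right)} = 3 + \frac{1}{3} \left(-43\right) = 3 - \frac{43}{3} = - \frac{34}{3}$)
$I{\left(W \right)} = 1$
$t{\left(B,E \right)} = 77 + 2 B$ ($t{\left(B,E \right)} = \left(77 + B\right) + B = 77 + 2 B$)
$Q{\left(U \right)} = \frac{2 U}{1 + U}$ ($Q{\left(U \right)} = \frac{U + U}{U + 1} = \frac{2 U}{1 + U}$)
$\left(G{\left(553 \right)} + t{\left(188,-271 \right)}\right) + Q{\left(449 \right)} = \left(- \frac{34}{3} + \left(77 + 2 \cdot 188\right)\right) + 2 \cdot 449 \frac{1}{1 + 449} = \left(- \frac{34}{3} + \left(77 + 376\right)\right) + 2 \cdot 449 \cdot \frac{1}{450} = \left(- \frac{34}{3} + 453\right) + 2 \cdot 449 \cdot \frac{1}{450} = \frac{1325}{3} + \frac{449}{225} = \frac{99824}{225}$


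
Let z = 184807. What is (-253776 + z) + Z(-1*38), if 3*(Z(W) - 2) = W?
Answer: -206939/3 ≈ -68980.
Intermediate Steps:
Z(W) = 2 + W/3
(-253776 + z) + Z(-1*38) = (-253776 + 184807) + (2 + (-1*38)/3) = -68969 + (2 + (1/3)*(-38)) = -68969 + (2 - 38/3) = -68969 - 32/3 = -206939/3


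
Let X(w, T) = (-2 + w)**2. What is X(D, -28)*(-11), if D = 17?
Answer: -2475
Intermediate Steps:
X(D, -28)*(-11) = (-2 + 17)**2*(-11) = 15**2*(-11) = 225*(-11) = -2475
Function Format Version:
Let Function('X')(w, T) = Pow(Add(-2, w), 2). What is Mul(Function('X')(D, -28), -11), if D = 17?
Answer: -2475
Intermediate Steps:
Mul(Function('X')(D, -28), -11) = Mul(Pow(Add(-2, 17), 2), -11) = Mul(Pow(15, 2), -11) = Mul(225, -11) = -2475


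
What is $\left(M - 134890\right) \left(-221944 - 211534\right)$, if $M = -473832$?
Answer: $263867595116$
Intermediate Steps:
$\left(M - 134890\right) \left(-221944 - 211534\right) = \left(-473832 - 134890\right) \left(-221944 - 211534\right) = \left(-608722\right) \left(-433478\right) = 263867595116$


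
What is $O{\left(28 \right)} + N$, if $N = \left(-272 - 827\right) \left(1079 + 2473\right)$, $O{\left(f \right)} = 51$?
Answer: $-3903597$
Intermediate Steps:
$N = -3903648$ ($N = \left(-1099\right) 3552 = -3903648$)
$O{\left(28 \right)} + N = 51 - 3903648 = -3903597$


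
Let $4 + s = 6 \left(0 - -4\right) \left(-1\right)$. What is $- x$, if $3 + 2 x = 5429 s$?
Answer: $\frac{152015}{2} \approx 76008.0$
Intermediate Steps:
$s = -28$ ($s = -4 + 6 \left(0 - -4\right) \left(-1\right) = -4 + 6 \left(0 + 4\right) \left(-1\right) = -4 + 6 \cdot 4 \left(-1\right) = -4 + 24 \left(-1\right) = -4 - 24 = -28$)
$x = - \frac{152015}{2}$ ($x = - \frac{3}{2} + \frac{5429 \left(-28\right)}{2} = - \frac{3}{2} + \frac{1}{2} \left(-152012\right) = - \frac{3}{2} - 76006 = - \frac{152015}{2} \approx -76008.0$)
$- x = \left(-1\right) \left(- \frac{152015}{2}\right) = \frac{152015}{2}$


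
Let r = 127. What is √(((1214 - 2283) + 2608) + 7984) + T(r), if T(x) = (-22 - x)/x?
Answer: -149/127 + √9523 ≈ 96.413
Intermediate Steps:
T(x) = (-22 - x)/x
√(((1214 - 2283) + 2608) + 7984) + T(r) = √(((1214 - 2283) + 2608) + 7984) + (-22 - 1*127)/127 = √((-1069 + 2608) + 7984) + (-22 - 127)/127 = √(1539 + 7984) + (1/127)*(-149) = √9523 - 149/127 = -149/127 + √9523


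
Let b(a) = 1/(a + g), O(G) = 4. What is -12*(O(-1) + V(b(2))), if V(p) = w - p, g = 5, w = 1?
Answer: -408/7 ≈ -58.286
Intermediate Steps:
b(a) = 1/(5 + a) (b(a) = 1/(a + 5) = 1/(5 + a))
V(p) = 1 - p
-12*(O(-1) + V(b(2))) = -12*(4 + (1 - 1/(5 + 2))) = -12*(4 + (1 - 1/7)) = -12*(4 + (1 - 1*⅐)) = -12*(4 + (1 - ⅐)) = -12*(4 + 6/7) = -12*34/7 = -408/7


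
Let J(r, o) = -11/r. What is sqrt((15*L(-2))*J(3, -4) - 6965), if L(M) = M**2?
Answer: I*sqrt(7185) ≈ 84.764*I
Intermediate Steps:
sqrt((15*L(-2))*J(3, -4) - 6965) = sqrt((15*(-2)**2)*(-11/3) - 6965) = sqrt((15*4)*(-11*1/3) - 6965) = sqrt(60*(-11/3) - 6965) = sqrt(-220 - 6965) = sqrt(-7185) = I*sqrt(7185)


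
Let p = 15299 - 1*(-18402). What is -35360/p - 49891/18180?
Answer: -2324221391/612684180 ≈ -3.7935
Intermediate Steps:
p = 33701 (p = 15299 + 18402 = 33701)
-35360/p - 49891/18180 = -35360/33701 - 49891/18180 = -2324221391/612684180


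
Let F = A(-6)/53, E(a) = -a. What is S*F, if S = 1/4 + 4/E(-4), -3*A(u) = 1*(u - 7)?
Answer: 65/636 ≈ 0.10220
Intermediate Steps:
A(u) = 7/3 - u/3 (A(u) = -(u - 7)/3 = -(-7 + u)/3 = 7/3 - u/3)
F = 13/159 (F = (7/3 - ⅓*(-6))/53 = (7/3 + 2)*(1/53) = (13/3)*(1/53) = 13/159 ≈ 0.081761)
S = 5/4 (S = 1/4 + 4/((-1*(-4))) = 1*(¼) + 4/4 = ¼ + 4*(¼) = ¼ + 1 = 5/4 ≈ 1.2500)
S*F = (5/4)*(13/159) = 65/636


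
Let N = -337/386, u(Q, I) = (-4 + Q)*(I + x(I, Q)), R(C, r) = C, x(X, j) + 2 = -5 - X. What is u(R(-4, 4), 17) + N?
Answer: 21279/386 ≈ 55.127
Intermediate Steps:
x(X, j) = -7 - X (x(X, j) = -2 + (-5 - X) = -7 - X)
u(Q, I) = 28 - 7*Q (u(Q, I) = (-4 + Q)*(I + (-7 - I)) = (-4 + Q)*(-7) = 28 - 7*Q)
N = -337/386 (N = -337*1/386 = -337/386 ≈ -0.87306)
u(R(-4, 4), 17) + N = (28 - 7*(-4)) - 337/386 = (28 + 28) - 337/386 = 56 - 337/386 = 21279/386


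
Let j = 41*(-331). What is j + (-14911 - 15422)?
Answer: -43904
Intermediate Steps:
j = -13571
j + (-14911 - 15422) = -13571 + (-14911 - 15422) = -13571 - 30333 = -43904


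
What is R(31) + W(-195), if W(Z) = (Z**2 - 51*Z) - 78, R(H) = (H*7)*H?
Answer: 54619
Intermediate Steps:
R(H) = 7*H**2 (R(H) = (7*H)*H = 7*H**2)
W(Z) = -78 + Z**2 - 51*Z
R(31) + W(-195) = 7*31**2 + (-78 + (-195)**2 - 51*(-195)) = 7*961 + (-78 + 38025 + 9945) = 6727 + 47892 = 54619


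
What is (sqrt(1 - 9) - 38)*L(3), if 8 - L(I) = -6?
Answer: -532 + 28*I*sqrt(2) ≈ -532.0 + 39.598*I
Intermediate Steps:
L(I) = 14 (L(I) = 8 - 1*(-6) = 8 + 6 = 14)
(sqrt(1 - 9) - 38)*L(3) = (sqrt(1 - 9) - 38)*14 = (sqrt(-8) - 38)*14 = (2*I*sqrt(2) - 38)*14 = (-38 + 2*I*sqrt(2))*14 = -532 + 28*I*sqrt(2)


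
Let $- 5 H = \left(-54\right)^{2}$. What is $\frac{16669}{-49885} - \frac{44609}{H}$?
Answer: $\frac{11077993021}{145464660} \approx 76.156$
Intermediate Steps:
$H = - \frac{2916}{5}$ ($H = - \frac{\left(-54\right)^{2}}{5} = \left(- \frac{1}{5}\right) 2916 = - \frac{2916}{5} \approx -583.2$)
$\frac{16669}{-49885} - \frac{44609}{H} = \frac{16669}{-49885} - \frac{44609}{- \frac{2916}{5}} = 16669 \left(- \frac{1}{49885}\right) - - \frac{223045}{2916} = - \frac{16669}{49885} + \frac{223045}{2916} = \frac{11077993021}{145464660}$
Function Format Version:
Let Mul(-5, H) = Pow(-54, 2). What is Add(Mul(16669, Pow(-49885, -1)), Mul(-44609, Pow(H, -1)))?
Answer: Rational(11077993021, 145464660) ≈ 76.156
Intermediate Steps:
H = Rational(-2916, 5) (H = Mul(Rational(-1, 5), Pow(-54, 2)) = Mul(Rational(-1, 5), 2916) = Rational(-2916, 5) ≈ -583.20)
Add(Mul(16669, Pow(-49885, -1)), Mul(-44609, Pow(H, -1))) = Add(Mul(16669, Pow(-49885, -1)), Mul(-44609, Pow(Rational(-2916, 5), -1))) = Add(Mul(16669, Rational(-1, 49885)), Mul(-44609, Rational(-5, 2916))) = Add(Rational(-16669, 49885), Rational(223045, 2916)) = Rational(11077993021, 145464660)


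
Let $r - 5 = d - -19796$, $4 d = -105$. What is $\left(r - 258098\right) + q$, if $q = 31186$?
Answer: $- \frac{828549}{4} \approx -2.0714 \cdot 10^{5}$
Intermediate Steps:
$d = - \frac{105}{4}$ ($d = \frac{1}{4} \left(-105\right) = - \frac{105}{4} \approx -26.25$)
$r = \frac{79099}{4}$ ($r = 5 - - \frac{79079}{4} = 5 + \left(- \frac{105}{4} + 19796\right) = 5 + \frac{79079}{4} = \frac{79099}{4} \approx 19775.0$)
$\left(r - 258098\right) + q = \left(\frac{79099}{4} - 258098\right) + 31186 = - \frac{953293}{4} + 31186 = - \frac{828549}{4}$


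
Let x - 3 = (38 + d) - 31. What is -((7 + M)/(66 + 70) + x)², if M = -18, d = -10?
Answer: -121/18496 ≈ -0.0065420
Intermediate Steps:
x = 0 (x = 3 + ((38 - 10) - 31) = 3 + (28 - 31) = 3 - 3 = 0)
-((7 + M)/(66 + 70) + x)² = -((7 - 18)/(66 + 70) + 0)² = -(-11/136 + 0)² = -(-11/136)² = -1*121/18496 = -121/18496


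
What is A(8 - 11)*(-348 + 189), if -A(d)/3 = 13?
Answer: 6201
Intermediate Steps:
A(d) = -39 (A(d) = -3*13 = -39)
A(8 - 11)*(-348 + 189) = -39*(-348 + 189) = -39*(-159) = 6201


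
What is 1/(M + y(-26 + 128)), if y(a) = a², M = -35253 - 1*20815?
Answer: -1/45664 ≈ -2.1899e-5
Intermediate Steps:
M = -56068 (M = -35253 - 20815 = -56068)
1/(M + y(-26 + 128)) = 1/(-56068 + (-26 + 128)²) = 1/(-56068 + 102²) = 1/(-56068 + 10404) = 1/(-45664) = -1/45664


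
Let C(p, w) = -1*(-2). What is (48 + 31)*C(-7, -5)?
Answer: 158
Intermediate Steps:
C(p, w) = 2
(48 + 31)*C(-7, -5) = (48 + 31)*2 = 79*2 = 158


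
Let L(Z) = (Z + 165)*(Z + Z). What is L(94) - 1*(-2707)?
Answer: 51399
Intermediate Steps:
L(Z) = 2*Z*(165 + Z) (L(Z) = (165 + Z)*(2*Z) = 2*Z*(165 + Z))
L(94) - 1*(-2707) = 2*94*(165 + 94) - 1*(-2707) = 2*94*259 + 2707 = 48692 + 2707 = 51399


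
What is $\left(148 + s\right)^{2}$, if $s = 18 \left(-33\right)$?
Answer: $198916$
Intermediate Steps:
$s = -594$
$\left(148 + s\right)^{2} = \left(148 - 594\right)^{2} = \left(-446\right)^{2} = 198916$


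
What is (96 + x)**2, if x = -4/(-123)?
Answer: 139523344/15129 ≈ 9222.3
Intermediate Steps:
x = 4/123 (x = -4*(-1/123) = 4/123 ≈ 0.032520)
(96 + x)**2 = (96 + 4/123)**2 = (11812/123)**2 = 139523344/15129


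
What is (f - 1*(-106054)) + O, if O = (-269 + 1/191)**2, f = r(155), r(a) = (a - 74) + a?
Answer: 6517264374/36481 ≈ 1.7865e+5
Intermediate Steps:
r(a) = -74 + 2*a (r(a) = (-74 + a) + a = -74 + 2*a)
f = 236 (f = -74 + 2*155 = -74 + 310 = 236)
O = 2639698884/36481 (O = (-269 + 1/191)**2 = (-51378/191)**2 = 2639698884/36481 ≈ 72358.)
(f - 1*(-106054)) + O = (236 - 1*(-106054)) + 2639698884/36481 = (236 + 106054) + 2639698884/36481 = 106290 + 2639698884/36481 = 6517264374/36481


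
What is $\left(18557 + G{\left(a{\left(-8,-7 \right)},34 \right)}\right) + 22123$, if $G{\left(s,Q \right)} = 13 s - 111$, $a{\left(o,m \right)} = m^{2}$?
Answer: $41206$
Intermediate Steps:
$G{\left(s,Q \right)} = -111 + 13 s$
$\left(18557 + G{\left(a{\left(-8,-7 \right)},34 \right)}\right) + 22123 = \left(18557 - \left(111 - 13 \left(-7\right)^{2}\right)\right) + 22123 = \left(18557 + \left(-111 + 13 \cdot 49\right)\right) + 22123 = \left(18557 + \left(-111 + 637\right)\right) + 22123 = \left(18557 + 526\right) + 22123 = 19083 + 22123 = 41206$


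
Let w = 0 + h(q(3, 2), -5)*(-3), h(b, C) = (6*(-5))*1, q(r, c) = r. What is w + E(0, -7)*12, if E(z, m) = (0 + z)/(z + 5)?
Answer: 90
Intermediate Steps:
E(z, m) = z/(5 + z)
h(b, C) = -30 (h(b, C) = -30*1 = -30)
w = 90 (w = 0 - 30*(-3) = 0 + 90 = 90)
w + E(0, -7)*12 = 90 + (0/(5 + 0))*12 = 90 + (0/5)*12 = 90 + (0*(1/5))*12 = 90 + 0*12 = 90 + 0 = 90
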